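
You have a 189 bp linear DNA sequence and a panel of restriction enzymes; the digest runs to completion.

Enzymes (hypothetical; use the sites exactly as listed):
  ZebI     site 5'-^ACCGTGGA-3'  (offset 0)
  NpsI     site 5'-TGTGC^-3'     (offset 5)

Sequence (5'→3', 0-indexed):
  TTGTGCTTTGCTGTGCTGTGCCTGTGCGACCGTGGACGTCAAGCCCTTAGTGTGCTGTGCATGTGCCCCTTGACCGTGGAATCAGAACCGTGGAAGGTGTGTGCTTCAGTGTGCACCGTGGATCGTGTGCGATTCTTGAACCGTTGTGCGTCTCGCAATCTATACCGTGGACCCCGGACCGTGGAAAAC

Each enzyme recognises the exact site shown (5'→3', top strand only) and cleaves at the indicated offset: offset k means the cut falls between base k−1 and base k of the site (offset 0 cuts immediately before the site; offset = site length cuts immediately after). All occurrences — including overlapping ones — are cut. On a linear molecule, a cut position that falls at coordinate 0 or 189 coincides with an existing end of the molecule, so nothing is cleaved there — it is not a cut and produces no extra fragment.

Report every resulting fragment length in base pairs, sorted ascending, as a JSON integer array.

Site scan:
  ZebI (ACCGTGGA, off=0): starts [28, 72, 86, 114, 163, 177] → cuts [28, 72, 86, 114, 163, 177]
  NpsI (TGTGC, off=5): starts [1, 11, 16, 22, 50, 55, 61, 99, 109, 125, 144] → cuts [6, 16, 21, 27, 55, 60, 66, 104, 114, 130, 149]

Pooled cuts: [6, 16, 21, 27, 28, 55, 60, 66, 72, 86, 104, 114, 130, 149, 163, 177]

Fragment lengths:
  [0,6): 6 bp
  [6,16): 10 bp
  [16,21): 5 bp
  [21,27): 6 bp
  [27,28): 1 bp
  [28,55): 27 bp
  [55,60): 5 bp
  [60,66): 6 bp
  [66,72): 6 bp
  [72,86): 14 bp
  [86,104): 18 bp
  [104,114): 10 bp
  [114,130): 16 bp
  [130,149): 19 bp
  [149,163): 14 bp
  [163,177): 14 bp
  [177,189): 12 bp

[1,5,5,6,6,6,6,10,10,12,14,14,14,16,18,19,27]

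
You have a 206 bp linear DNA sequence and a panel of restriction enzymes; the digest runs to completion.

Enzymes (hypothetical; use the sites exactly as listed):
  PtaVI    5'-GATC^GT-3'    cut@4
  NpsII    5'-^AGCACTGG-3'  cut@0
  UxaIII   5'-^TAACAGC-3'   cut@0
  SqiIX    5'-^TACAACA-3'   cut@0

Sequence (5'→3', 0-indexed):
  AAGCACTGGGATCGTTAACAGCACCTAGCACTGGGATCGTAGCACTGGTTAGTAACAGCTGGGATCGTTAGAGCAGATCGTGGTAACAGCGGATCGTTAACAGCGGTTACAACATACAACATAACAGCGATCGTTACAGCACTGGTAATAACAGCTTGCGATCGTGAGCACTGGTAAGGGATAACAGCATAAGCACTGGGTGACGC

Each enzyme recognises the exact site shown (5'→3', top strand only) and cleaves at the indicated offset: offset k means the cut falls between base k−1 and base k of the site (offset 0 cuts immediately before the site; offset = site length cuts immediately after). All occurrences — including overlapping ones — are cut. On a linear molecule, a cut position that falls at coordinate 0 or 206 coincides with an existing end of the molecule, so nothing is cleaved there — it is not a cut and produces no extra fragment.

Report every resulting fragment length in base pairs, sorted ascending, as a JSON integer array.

Site scan:
  PtaVI (GATCGT, off=4): starts [9, 34, 62, 75, 91, 128, 159] → cuts [13, 38, 66, 79, 95, 132, 163]
  NpsII (AGCACTGG, off=0): starts [1, 26, 40, 137, 166, 191] → cuts [1, 26, 40, 137, 166, 191]
  UxaIII (TAACAGC, off=0): starts [15, 52, 83, 97, 121, 148, 181] → cuts [15, 52, 83, 97, 121, 148, 181]
  SqiIX (TACAACA, off=0): starts [107, 114] → cuts [107, 114]

Pooled cuts: [1, 13, 15, 26, 38, 40, 52, 66, 79, 83, 95, 97, 107, 114, 121, 132, 137, 148, 163, 166, 181, 191]

Fragments:
  [0,1): 1 bp
  [1,13): 12 bp
  [13,15): 2 bp
  [15,26): 11 bp
  [26,38): 12 bp
  [38,40): 2 bp
  [40,52): 12 bp
  [52,66): 14 bp
  [66,79): 13 bp
  [79,83): 4 bp
  [83,95): 12 bp
  [95,97): 2 bp
  [97,107): 10 bp
  [107,114): 7 bp
  [114,121): 7 bp
  [121,132): 11 bp
  [132,137): 5 bp
  [137,148): 11 bp
  [148,163): 15 bp
  [163,166): 3 bp
  [166,181): 15 bp
  [181,191): 10 bp
  [191,206): 15 bp

[1,2,2,2,3,4,5,7,7,10,10,11,11,11,12,12,12,12,13,14,15,15,15]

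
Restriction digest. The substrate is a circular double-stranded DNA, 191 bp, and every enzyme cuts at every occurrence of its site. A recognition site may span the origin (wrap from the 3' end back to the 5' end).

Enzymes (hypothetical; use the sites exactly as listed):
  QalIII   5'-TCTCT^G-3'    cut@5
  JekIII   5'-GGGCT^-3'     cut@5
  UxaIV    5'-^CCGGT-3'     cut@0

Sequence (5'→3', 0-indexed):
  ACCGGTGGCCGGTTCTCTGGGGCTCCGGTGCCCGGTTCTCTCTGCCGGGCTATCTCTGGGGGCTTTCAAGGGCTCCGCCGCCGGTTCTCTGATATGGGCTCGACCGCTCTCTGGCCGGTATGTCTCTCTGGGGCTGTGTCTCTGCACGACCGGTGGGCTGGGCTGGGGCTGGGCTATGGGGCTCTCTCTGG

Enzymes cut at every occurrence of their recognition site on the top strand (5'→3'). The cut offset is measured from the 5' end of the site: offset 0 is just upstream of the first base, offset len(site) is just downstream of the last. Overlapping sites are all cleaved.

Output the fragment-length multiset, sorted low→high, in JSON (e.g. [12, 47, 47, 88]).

Per-enzyme occurrences:
  QalIII TCTCTG/5: at [13, 38, 52, 85, 107, 124, 138, 184] ⇒ [18, 43, 57, 90, 112, 129, 143, 189]
  JekIII GGGCT/5: at [19, 46, 59, 69, 95, 130, 154, 159, 165, 170, 178] ⇒ [24, 51, 64, 74, 100, 135, 159, 164, 170, 175, 183]
  UxaIV CCGGT/0: at [1, 8, 24, 31, 80, 114, 149] ⇒ [1, 8, 24, 31, 80, 114, 149]

All cut coordinates (distinct, sorted): [1, 8, 18, 24, 31, 43, 51, 57, 64, 74, 80, 90, 100, 112, 114, 129, 135, 143, 149, 159, 164, 170, 175, 183, 189]

Fragments:
  1→8: 7 bp
  8→18: 10 bp
  18→24: 6 bp
  24→31: 7 bp
  31→43: 12 bp
  43→51: 8 bp
  51→57: 6 bp
  57→64: 7 bp
  64→74: 10 bp
  74→80: 6 bp
  80→90: 10 bp
  90→100: 10 bp
  100→112: 12 bp
  112→114: 2 bp
  114→129: 15 bp
  129→135: 6 bp
  135→143: 8 bp
  143→149: 6 bp
  149→159: 10 bp
  159→164: 5 bp
  164→170: 6 bp
  170→175: 5 bp
  175→183: 8 bp
  183→189: 6 bp
  189→1 (wrap): 191-189+1 = 3 bp

[2,3,5,5,6,6,6,6,6,6,6,7,7,7,8,8,8,10,10,10,10,10,12,12,15]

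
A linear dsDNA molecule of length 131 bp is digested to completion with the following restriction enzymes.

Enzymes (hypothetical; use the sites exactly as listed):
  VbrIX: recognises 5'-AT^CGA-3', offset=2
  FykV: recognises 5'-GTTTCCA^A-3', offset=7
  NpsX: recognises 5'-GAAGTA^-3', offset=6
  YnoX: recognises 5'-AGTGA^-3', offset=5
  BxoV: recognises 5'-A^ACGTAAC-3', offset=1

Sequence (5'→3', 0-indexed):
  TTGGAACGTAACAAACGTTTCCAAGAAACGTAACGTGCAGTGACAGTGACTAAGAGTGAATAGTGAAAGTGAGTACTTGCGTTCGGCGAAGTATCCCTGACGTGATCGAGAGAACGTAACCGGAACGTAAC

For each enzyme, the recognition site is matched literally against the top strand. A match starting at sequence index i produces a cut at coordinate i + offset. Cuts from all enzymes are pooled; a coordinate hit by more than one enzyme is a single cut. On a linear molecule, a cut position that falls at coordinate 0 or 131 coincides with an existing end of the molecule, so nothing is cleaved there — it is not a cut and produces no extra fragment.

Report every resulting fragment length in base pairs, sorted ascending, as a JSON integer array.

Per-enzyme occurrences:
  VbrIX ATCGA/2: at [104] ⇒ [106]
  FykV GTTTCCAA/7: at [16] ⇒ [23]
  NpsX GAAGTA/6: at [87] ⇒ [93]
  YnoX AGTGA/5: at [38, 44, 54, 61, 67] ⇒ [43, 49, 59, 66, 72]
  BxoV AACGTAAC/1: at [4, 26, 112, 123] ⇒ [5, 27, 113, 124]

All cut coordinates (distinct, sorted): [5, 23, 27, 43, 49, 59, 66, 72, 93, 106, 113, 124]

Fragment lengths:
  [0,5): 5 bp
  [5,23): 18 bp
  [23,27): 4 bp
  [27,43): 16 bp
  [43,49): 6 bp
  [49,59): 10 bp
  [59,66): 7 bp
  [66,72): 6 bp
  [72,93): 21 bp
  [93,106): 13 bp
  [106,113): 7 bp
  [113,124): 11 bp
  [124,131): 7 bp

[4,5,6,6,7,7,7,10,11,13,16,18,21]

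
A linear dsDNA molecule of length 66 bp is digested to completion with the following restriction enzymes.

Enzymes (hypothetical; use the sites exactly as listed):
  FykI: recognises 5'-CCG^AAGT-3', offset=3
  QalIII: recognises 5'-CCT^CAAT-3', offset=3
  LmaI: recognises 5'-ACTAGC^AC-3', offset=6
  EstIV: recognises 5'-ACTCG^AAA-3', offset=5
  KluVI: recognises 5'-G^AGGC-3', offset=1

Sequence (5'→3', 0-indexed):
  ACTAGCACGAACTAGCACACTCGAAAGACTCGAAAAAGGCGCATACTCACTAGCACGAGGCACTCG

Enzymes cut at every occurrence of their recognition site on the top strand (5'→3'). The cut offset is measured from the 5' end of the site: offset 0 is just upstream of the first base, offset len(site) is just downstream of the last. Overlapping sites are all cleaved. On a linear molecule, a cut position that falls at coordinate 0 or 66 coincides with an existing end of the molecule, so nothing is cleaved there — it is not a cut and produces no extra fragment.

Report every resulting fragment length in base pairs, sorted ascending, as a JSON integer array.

Per-enzyme occurrences:
  FykI (CCGAAGT, off=3): no sites
  QalIII (CCTCAAT, off=3): no sites
  LmaI ACTAGCAC/6: at [0, 10, 48] ⇒ [6, 16, 54]
  EstIV ACTCGAAA/5: at [18, 27] ⇒ [23, 32]
  KluVI GAGGC/1: at [56] ⇒ [57]

Pooled cuts: [6, 16, 23, 32, 54, 57]

Fragment lengths:
  [0,6): 6 bp
  [6,16): 10 bp
  [16,23): 7 bp
  [23,32): 9 bp
  [32,54): 22 bp
  [54,57): 3 bp
  [57,66): 9 bp

[3,6,7,9,9,10,22]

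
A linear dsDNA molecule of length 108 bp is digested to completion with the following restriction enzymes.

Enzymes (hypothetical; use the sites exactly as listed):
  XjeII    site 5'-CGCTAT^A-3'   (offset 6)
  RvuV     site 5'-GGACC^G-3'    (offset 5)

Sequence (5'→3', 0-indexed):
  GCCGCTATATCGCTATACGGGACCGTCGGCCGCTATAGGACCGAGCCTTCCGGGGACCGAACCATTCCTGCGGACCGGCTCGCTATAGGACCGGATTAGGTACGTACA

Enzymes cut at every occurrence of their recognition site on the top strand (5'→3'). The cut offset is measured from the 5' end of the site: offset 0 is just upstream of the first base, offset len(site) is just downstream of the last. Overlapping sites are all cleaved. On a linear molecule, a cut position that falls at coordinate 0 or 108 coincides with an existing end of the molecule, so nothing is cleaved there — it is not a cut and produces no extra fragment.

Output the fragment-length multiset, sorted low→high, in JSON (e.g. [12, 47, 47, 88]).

[6,6,8,8,8,10,12,16,16,18]

Site scan:
  XjeII CGCTATA/6: at [2, 10, 30, 80] ⇒ [8, 16, 36, 86]
  RvuV GGACCG/5: at [19, 37, 53, 71, 87] ⇒ [24, 42, 58, 76, 92]

Pooled cuts: [8, 16, 24, 36, 42, 58, 76, 86, 92]

Fragments:
  [0,8): 8 bp
  [8,16): 8 bp
  [16,24): 8 bp
  [24,36): 12 bp
  [36,42): 6 bp
  [42,58): 16 bp
  [58,76): 18 bp
  [76,86): 10 bp
  [86,92): 6 bp
  [92,108): 16 bp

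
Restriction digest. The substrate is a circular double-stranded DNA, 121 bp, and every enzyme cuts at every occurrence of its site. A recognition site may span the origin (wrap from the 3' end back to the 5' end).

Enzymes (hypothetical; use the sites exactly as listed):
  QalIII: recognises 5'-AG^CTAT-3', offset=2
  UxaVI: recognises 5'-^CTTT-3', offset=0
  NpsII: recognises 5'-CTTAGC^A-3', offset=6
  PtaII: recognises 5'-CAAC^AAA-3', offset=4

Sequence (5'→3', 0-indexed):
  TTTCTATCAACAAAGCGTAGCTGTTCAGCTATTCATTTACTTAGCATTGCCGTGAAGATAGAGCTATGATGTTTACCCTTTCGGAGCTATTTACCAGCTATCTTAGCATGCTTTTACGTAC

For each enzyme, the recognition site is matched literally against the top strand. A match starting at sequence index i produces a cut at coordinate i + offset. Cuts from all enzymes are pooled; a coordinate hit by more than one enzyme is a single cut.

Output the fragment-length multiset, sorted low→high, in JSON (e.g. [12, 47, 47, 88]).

Per-enzyme occurrences:
  QalIII AGCTAT/2: at [26, 61, 84, 95] ⇒ [28, 63, 86, 97]
  UxaVI CTTT/0: at [77, 110, 120] ⇒ [77, 110, 120]
  NpsII CTTAGCA/6: at [39, 101] ⇒ [45, 107]
  PtaII CAACAAA/4: at [7] ⇒ [11]

Pooled cuts: [11, 28, 45, 63, 77, 86, 97, 107, 110, 120]

Fragment lengths:
  11→28: 17 bp
  28→45: 17 bp
  45→63: 18 bp
  63→77: 14 bp
  77→86: 9 bp
  86→97: 11 bp
  97→107: 10 bp
  107→110: 3 bp
  110→120: 10 bp
  120→11 (wrap): 121-120+11 = 12 bp

[3,9,10,10,11,12,14,17,17,18]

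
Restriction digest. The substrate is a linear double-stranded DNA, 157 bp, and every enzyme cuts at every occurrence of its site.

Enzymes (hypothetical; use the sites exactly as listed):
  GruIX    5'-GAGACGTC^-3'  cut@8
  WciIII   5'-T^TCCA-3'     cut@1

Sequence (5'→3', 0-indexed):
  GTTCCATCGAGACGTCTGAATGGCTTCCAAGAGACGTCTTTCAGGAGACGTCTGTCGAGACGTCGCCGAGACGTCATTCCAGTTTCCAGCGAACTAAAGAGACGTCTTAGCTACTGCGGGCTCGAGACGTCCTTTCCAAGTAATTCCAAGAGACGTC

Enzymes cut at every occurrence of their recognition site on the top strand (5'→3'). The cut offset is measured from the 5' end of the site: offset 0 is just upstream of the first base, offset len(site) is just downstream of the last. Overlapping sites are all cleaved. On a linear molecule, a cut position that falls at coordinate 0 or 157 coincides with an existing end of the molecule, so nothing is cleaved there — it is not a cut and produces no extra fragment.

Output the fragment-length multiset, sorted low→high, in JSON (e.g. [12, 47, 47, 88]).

Scan for sites:
  GruIX (GAGACGTC, off=8): starts [8, 30, 44, 56, 67, 98, 123, 149] → cuts [16, 38, 52, 64, 75, 106, 131] (position 157 is a terminus of the linear molecule — no cut)
  WciIII (TTCCA, off=1): starts [1, 24, 76, 83, 133, 143] → cuts [2, 25, 77, 84, 134, 144]

Pooled cuts: [2, 16, 25, 38, 52, 64, 75, 77, 84, 106, 131, 134, 144]

Fragment lengths:
  [0,2): 2 bp
  [2,16): 14 bp
  [16,25): 9 bp
  [25,38): 13 bp
  [38,52): 14 bp
  [52,64): 12 bp
  [64,75): 11 bp
  [75,77): 2 bp
  [77,84): 7 bp
  [84,106): 22 bp
  [106,131): 25 bp
  [131,134): 3 bp
  [134,144): 10 bp
  [144,157): 13 bp

[2,2,3,7,9,10,11,12,13,13,14,14,22,25]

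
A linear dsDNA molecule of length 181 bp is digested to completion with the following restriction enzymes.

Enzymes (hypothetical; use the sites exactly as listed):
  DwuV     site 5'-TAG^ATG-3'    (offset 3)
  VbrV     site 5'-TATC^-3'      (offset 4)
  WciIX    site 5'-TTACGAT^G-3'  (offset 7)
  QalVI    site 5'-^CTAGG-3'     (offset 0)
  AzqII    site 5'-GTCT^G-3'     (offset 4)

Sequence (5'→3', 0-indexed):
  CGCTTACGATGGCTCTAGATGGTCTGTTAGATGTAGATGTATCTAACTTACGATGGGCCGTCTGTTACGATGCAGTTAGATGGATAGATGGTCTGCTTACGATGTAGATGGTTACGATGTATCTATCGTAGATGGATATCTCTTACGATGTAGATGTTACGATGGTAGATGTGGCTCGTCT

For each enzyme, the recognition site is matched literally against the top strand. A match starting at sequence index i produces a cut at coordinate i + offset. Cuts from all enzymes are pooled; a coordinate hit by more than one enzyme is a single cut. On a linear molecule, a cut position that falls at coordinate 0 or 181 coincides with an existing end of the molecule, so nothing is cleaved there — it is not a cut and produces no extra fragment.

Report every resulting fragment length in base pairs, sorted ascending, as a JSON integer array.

[4,4,4,4,5,5,5,6,7,7,7,8,8,8,8,9,9,9,9,10,10,11,11,13]

Scan for sites:
  DwuV TAGATG/3: at [15, 27, 33, 76, 84, 104, 128, 150, 165] ⇒ [18, 30, 36, 79, 87, 107, 131, 153, 168]
  VbrV TATC/4: at [39, 119, 123, 136] ⇒ [43, 123, 127, 140]
  WciIX TTACGATG/7: at [3, 47, 64, 96, 111, 142, 156] ⇒ [10, 54, 71, 103, 118, 149, 163]
  QalVI (CTAGG, off=0): no sites
  AzqII GTCTG/4: at [21, 59, 90] ⇒ [25, 63, 94]

Pooled cuts: [10, 18, 25, 30, 36, 43, 54, 63, 71, 79, 87, 94, 103, 107, 118, 123, 127, 131, 140, 149, 153, 163, 168]

Fragment lengths:
  [0,10): 10 bp
  [10,18): 8 bp
  [18,25): 7 bp
  [25,30): 5 bp
  [30,36): 6 bp
  [36,43): 7 bp
  [43,54): 11 bp
  [54,63): 9 bp
  [63,71): 8 bp
  [71,79): 8 bp
  [79,87): 8 bp
  [87,94): 7 bp
  [94,103): 9 bp
  [103,107): 4 bp
  [107,118): 11 bp
  [118,123): 5 bp
  [123,127): 4 bp
  [127,131): 4 bp
  [131,140): 9 bp
  [140,149): 9 bp
  [149,153): 4 bp
  [153,163): 10 bp
  [163,168): 5 bp
  [168,181): 13 bp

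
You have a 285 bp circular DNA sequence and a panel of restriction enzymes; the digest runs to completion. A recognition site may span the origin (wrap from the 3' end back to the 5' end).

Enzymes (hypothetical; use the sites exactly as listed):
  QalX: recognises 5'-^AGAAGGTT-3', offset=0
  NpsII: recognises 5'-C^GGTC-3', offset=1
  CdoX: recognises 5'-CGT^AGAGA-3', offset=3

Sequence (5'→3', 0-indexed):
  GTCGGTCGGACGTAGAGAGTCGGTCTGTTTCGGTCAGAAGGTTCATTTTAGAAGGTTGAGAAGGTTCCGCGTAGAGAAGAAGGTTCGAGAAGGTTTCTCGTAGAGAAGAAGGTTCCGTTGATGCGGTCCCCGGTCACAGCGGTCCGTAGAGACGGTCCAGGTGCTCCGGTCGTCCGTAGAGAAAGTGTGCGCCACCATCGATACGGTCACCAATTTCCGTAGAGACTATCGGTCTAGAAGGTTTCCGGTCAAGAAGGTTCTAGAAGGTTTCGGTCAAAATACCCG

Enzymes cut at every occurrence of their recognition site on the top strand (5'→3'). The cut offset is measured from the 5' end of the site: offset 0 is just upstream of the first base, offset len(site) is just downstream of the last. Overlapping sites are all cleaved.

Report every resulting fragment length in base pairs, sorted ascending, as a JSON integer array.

Site scan:
  QalX AGAAGGTT/0: at [35, 49, 58, 77, 87, 106, 235, 251, 261] ⇒ [35, 49, 58, 77, 87, 106, 235, 251, 261]
  NpsII CGGTC/1: at [2, 20, 30, 123, 130, 139, 152, 166, 203, 229, 245, 270, 283] ⇒ [3, 21, 31, 124, 131, 140, 153, 167, 204, 230, 246, 271, 284]
  CdoX CGTAGAGA/3: at [10, 69, 98, 144, 174, 217] ⇒ [13, 72, 101, 147, 177, 220]

Pooled cuts: [3, 13, 21, 31, 35, 49, 58, 72, 77, 87, 101, 106, 124, 131, 140, 147, 153, 167, 177, 204, 220, 230, 235, 246, 251, 261, 271, 284]

Fragment lengths:
  3→13: 10 bp
  13→21: 8 bp
  21→31: 10 bp
  31→35: 4 bp
  35→49: 14 bp
  49→58: 9 bp
  58→72: 14 bp
  72→77: 5 bp
  77→87: 10 bp
  87→101: 14 bp
  101→106: 5 bp
  106→124: 18 bp
  124→131: 7 bp
  131→140: 9 bp
  140→147: 7 bp
  147→153: 6 bp
  153→167: 14 bp
  167→177: 10 bp
  177→204: 27 bp
  204→220: 16 bp
  220→230: 10 bp
  230→235: 5 bp
  235→246: 11 bp
  246→251: 5 bp
  251→261: 10 bp
  261→271: 10 bp
  271→284: 13 bp
  284→3 (wrap): 285-284+3 = 4 bp

[4,4,5,5,5,5,6,7,7,8,9,9,10,10,10,10,10,10,10,11,13,14,14,14,14,16,18,27]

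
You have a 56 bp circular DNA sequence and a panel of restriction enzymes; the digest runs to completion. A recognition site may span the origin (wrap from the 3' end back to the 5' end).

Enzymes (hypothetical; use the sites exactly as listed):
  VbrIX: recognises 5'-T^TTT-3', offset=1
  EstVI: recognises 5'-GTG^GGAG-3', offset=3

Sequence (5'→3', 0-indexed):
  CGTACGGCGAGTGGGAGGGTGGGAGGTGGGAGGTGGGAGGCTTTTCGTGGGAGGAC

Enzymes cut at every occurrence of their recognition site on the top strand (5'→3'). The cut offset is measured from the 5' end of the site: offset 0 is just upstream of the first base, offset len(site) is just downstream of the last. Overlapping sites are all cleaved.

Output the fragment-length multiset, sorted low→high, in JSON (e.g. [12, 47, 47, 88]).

[7,7,7,7,8,20]

Scan for sites:
  VbrIX (TTTT, off=1): starts [41] → cuts [42]
  EstVI (GTGGGAG, off=3): starts [10, 18, 25, 32, 46] → cuts [13, 21, 28, 35, 49]

Pooled cuts: [13, 21, 28, 35, 42, 49]

Fragments:
  13→21: 8 bp
  21→28: 7 bp
  28→35: 7 bp
  35→42: 7 bp
  42→49: 7 bp
  49→13 (wrap): 56-49+13 = 20 bp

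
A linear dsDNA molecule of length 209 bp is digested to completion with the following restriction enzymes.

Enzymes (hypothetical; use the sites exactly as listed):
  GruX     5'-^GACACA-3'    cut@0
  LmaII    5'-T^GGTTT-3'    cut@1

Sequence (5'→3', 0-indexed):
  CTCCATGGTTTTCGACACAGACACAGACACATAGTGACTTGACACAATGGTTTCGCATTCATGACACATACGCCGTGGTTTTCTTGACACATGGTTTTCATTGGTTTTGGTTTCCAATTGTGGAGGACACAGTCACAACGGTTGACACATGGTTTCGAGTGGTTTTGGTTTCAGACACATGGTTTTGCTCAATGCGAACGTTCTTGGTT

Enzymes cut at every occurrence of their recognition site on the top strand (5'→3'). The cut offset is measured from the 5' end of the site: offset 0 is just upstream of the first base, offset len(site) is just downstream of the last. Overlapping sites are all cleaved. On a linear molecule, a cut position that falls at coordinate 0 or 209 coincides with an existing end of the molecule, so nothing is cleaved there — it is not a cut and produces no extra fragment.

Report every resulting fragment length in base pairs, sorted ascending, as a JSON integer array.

[6,6,6,6,6,7,7,7,7,7,8,9,10,10,14,14,15,17,18,29]

Scan for sites:
  GruX GACACA/0: at [13, 19, 25, 40, 62, 85, 125, 143, 173] ⇒ [13, 19, 25, 40, 62, 85, 125, 143, 173]
  LmaII TGGTTT/1: at [5, 47, 75, 91, 101, 107, 149, 159, 165, 179] ⇒ [6, 48, 76, 92, 102, 108, 150, 160, 166, 180]

All cut coordinates (distinct, sorted): [6, 13, 19, 25, 40, 48, 62, 76, 85, 92, 102, 108, 125, 143, 150, 160, 166, 173, 180]

Fragments:
  [0,6): 6 bp
  [6,13): 7 bp
  [13,19): 6 bp
  [19,25): 6 bp
  [25,40): 15 bp
  [40,48): 8 bp
  [48,62): 14 bp
  [62,76): 14 bp
  [76,85): 9 bp
  [85,92): 7 bp
  [92,102): 10 bp
  [102,108): 6 bp
  [108,125): 17 bp
  [125,143): 18 bp
  [143,150): 7 bp
  [150,160): 10 bp
  [160,166): 6 bp
  [166,173): 7 bp
  [173,180): 7 bp
  [180,209): 29 bp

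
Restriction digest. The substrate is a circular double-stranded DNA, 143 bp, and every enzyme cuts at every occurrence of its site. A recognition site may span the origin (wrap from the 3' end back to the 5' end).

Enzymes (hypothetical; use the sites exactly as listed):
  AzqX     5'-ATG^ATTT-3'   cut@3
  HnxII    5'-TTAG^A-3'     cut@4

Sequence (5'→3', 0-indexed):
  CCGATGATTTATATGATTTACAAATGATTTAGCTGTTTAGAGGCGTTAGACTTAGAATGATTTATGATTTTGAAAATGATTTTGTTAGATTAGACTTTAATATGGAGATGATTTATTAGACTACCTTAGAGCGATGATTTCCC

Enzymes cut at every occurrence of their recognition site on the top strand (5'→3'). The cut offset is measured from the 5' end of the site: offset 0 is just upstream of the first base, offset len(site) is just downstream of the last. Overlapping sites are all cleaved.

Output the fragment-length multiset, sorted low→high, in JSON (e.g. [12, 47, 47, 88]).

[4,5,6,7,7,9,9,9,10,10,11,12,13,14,17]

Scan for sites:
  AzqX (ATGATTT, off=3): starts [3, 12, 23, 56, 63, 75, 107, 133] → cuts [6, 15, 26, 59, 66, 78, 110, 136]
  HnxII (TTAGA, off=4): starts [36, 45, 51, 84, 89, 115, 125] → cuts [40, 49, 55, 88, 93, 119, 129]

Pooled cuts: [6, 15, 26, 40, 49, 55, 59, 66, 78, 88, 93, 110, 119, 129, 136]

Fragment lengths:
  6→15: 9 bp
  15→26: 11 bp
  26→40: 14 bp
  40→49: 9 bp
  49→55: 6 bp
  55→59: 4 bp
  59→66: 7 bp
  66→78: 12 bp
  78→88: 10 bp
  88→93: 5 bp
  93→110: 17 bp
  110→119: 9 bp
  119→129: 10 bp
  129→136: 7 bp
  136→6 (wrap): 143-136+6 = 13 bp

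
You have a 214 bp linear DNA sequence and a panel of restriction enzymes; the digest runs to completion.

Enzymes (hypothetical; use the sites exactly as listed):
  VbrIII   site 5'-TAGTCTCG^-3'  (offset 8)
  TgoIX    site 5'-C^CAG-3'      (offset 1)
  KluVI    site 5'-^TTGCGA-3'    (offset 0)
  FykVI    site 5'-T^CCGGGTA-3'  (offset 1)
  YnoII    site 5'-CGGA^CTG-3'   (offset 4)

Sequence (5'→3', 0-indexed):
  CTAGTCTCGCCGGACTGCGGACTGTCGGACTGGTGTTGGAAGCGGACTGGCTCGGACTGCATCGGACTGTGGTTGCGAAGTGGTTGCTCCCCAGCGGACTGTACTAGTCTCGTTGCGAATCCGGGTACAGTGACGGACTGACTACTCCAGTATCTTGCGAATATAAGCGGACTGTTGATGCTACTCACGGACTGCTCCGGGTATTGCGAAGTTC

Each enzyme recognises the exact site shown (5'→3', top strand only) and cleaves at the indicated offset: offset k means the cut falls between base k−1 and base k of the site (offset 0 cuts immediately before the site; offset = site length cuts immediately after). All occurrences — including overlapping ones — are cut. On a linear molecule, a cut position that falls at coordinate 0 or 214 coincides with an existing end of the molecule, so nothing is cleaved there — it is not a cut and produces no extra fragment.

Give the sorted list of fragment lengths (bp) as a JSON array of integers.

[5,5,6,7,7,7,7,8,8,9,10,10,10,11,14,17,17,17,19,20]

Per-enzyme occurrences:
  VbrIII TAGTCTCG/8: at [1, 104] ⇒ [9, 112]
  TgoIX CCAG/1: at [90, 146] ⇒ [91, 147]
  KluVI TTGCGA/0: at [72, 112, 154, 203] ⇒ [72, 112, 154, 203]
  FykVI TCCGGGTA/1: at [119, 195] ⇒ [120, 196]
  YnoII CGGACTG/4: at [10, 17, 25, 42, 52, 62, 94, 133, 167, 187] ⇒ [14, 21, 29, 46, 56, 66, 98, 137, 171, 191]

All cut coordinates (distinct, sorted): [9, 14, 21, 29, 46, 56, 66, 72, 91, 98, 112, 120, 137, 147, 154, 171, 191, 196, 203]

Fragment lengths:
  [0,9): 9 bp
  [9,14): 5 bp
  [14,21): 7 bp
  [21,29): 8 bp
  [29,46): 17 bp
  [46,56): 10 bp
  [56,66): 10 bp
  [66,72): 6 bp
  [72,91): 19 bp
  [91,98): 7 bp
  [98,112): 14 bp
  [112,120): 8 bp
  [120,137): 17 bp
  [137,147): 10 bp
  [147,154): 7 bp
  [154,171): 17 bp
  [171,191): 20 bp
  [191,196): 5 bp
  [196,203): 7 bp
  [203,214): 11 bp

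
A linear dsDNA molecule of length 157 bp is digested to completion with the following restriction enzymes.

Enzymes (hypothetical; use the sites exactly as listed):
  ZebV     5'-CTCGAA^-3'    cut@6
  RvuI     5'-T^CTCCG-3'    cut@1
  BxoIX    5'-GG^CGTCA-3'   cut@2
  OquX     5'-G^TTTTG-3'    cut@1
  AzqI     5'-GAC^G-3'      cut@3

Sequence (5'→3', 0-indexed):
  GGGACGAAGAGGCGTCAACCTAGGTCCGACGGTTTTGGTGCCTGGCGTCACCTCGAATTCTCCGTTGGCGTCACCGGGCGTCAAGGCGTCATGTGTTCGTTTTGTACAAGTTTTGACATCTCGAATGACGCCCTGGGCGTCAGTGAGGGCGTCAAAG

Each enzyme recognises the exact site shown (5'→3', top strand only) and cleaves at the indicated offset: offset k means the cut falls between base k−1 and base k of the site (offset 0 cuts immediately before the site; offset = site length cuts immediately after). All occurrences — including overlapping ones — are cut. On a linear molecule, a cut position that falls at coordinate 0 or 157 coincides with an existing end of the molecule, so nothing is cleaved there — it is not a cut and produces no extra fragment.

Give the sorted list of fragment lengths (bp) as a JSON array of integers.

[2,2,4,5,7,8,8,8,9,10,11,12,12,13,13,15,18]

Site scan:
  ZebV (CTCGAA, off=6): starts [51, 119] → cuts [57, 125]
  RvuI (TCTCCG, off=1): starts [58] → cuts [59]
  BxoIX (GGCGTCA, off=2): starts [10, 43, 66, 76, 84, 135, 147] → cuts [12, 45, 68, 78, 86, 137, 149]
  OquX (GTTTTG, off=1): starts [31, 98, 109] → cuts [32, 99, 110]
  AzqI (GACG, off=3): starts [2, 27, 126] → cuts [5, 30, 129]

Pooled cuts: [5, 12, 30, 32, 45, 57, 59, 68, 78, 86, 99, 110, 125, 129, 137, 149]

Fragment lengths:
  [0,5): 5 bp
  [5,12): 7 bp
  [12,30): 18 bp
  [30,32): 2 bp
  [32,45): 13 bp
  [45,57): 12 bp
  [57,59): 2 bp
  [59,68): 9 bp
  [68,78): 10 bp
  [78,86): 8 bp
  [86,99): 13 bp
  [99,110): 11 bp
  [110,125): 15 bp
  [125,129): 4 bp
  [129,137): 8 bp
  [137,149): 12 bp
  [149,157): 8 bp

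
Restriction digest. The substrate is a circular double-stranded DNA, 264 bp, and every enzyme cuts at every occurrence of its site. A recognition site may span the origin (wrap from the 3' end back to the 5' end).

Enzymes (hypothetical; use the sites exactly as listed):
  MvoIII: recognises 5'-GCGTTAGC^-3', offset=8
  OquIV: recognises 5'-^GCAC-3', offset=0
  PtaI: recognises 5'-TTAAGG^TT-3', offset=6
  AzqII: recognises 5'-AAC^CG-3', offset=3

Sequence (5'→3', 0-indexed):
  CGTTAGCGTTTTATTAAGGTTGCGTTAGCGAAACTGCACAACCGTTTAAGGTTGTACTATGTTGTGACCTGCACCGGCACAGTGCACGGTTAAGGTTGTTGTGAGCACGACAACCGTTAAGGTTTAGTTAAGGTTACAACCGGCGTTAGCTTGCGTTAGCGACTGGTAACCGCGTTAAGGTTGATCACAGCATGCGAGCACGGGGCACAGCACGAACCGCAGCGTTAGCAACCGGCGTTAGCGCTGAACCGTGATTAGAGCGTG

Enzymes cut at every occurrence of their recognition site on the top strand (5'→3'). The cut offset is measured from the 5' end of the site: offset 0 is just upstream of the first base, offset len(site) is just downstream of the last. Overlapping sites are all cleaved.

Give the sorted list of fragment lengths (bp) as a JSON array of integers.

Per-enzyme occurrences:
  MvoIII GCGTTAGC/8: at [21, 142, 152, 221, 234, 263] ⇒ [7, 29, 150, 160, 229, 242]
  OquIV GCAC/0: at [35, 70, 76, 83, 104, 197, 204, 209] ⇒ [35, 70, 76, 83, 104, 197, 204, 209]
  PtaI TTAAGGTT/6: at [13, 45, 89, 116, 127, 174] ⇒ [19, 51, 95, 122, 133, 180]
  AzqII AACCG/3: at [39, 111, 137, 167, 214, 229, 246] ⇒ [42, 114, 140, 170, 217, 232, 249]

Pooled cuts: [7, 19, 29, 35, 42, 51, 70, 76, 83, 95, 104, 114, 122, 133, 140, 150, 160, 170, 180, 197, 204, 209, 217, 229, 232, 242, 249]

Fragments:
  7→19: 12 bp
  19→29: 10 bp
  29→35: 6 bp
  35→42: 7 bp
  42→51: 9 bp
  51→70: 19 bp
  70→76: 6 bp
  76→83: 7 bp
  83→95: 12 bp
  95→104: 9 bp
  104→114: 10 bp
  114→122: 8 bp
  122→133: 11 bp
  133→140: 7 bp
  140→150: 10 bp
  150→160: 10 bp
  160→170: 10 bp
  170→180: 10 bp
  180→197: 17 bp
  197→204: 7 bp
  204→209: 5 bp
  209→217: 8 bp
  217→229: 12 bp
  229→232: 3 bp
  232→242: 10 bp
  242→249: 7 bp
  249→7 (wrap): 264-249+7 = 22 bp

[3,5,6,6,7,7,7,7,7,8,8,9,9,10,10,10,10,10,10,10,11,12,12,12,17,19,22]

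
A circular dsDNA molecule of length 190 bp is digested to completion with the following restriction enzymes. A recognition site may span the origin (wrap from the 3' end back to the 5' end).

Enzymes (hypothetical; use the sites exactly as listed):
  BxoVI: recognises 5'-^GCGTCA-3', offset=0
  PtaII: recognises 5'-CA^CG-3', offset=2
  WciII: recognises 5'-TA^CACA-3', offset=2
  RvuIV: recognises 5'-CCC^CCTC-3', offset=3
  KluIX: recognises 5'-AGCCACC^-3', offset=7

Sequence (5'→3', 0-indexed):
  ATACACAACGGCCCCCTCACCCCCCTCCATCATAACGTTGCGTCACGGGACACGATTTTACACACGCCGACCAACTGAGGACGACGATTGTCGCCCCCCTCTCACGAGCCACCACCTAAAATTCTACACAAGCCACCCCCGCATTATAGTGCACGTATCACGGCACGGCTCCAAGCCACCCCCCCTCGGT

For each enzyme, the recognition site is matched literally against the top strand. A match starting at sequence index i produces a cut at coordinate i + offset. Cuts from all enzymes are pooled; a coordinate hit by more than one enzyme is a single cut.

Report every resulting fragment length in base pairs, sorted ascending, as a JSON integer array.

Scan for sites:
  BxoVI (GCGTCA, off=0): starts [39] → cuts [39]
  PtaII (CACG, off=2): starts [43, 50, 62, 102, 151, 158, 163] → cuts [45, 52, 64, 104, 153, 160, 165]
  WciII (TACACA, off=2): starts [1, 58, 124] → cuts [3, 60, 126]
  RvuIV (CCCCCTC, off=3): starts [11, 20, 94, 180] → cuts [14, 23, 97, 183]
  KluIX (AGCCACC, off=7): starts [106, 130, 173] → cuts [113, 137, 180]

All cut coordinates (distinct, sorted): [3, 14, 23, 39, 45, 52, 60, 64, 97, 104, 113, 126, 137, 153, 160, 165, 180, 183]

Fragment lengths:
  3→14: 11 bp
  14→23: 9 bp
  23→39: 16 bp
  39→45: 6 bp
  45→52: 7 bp
  52→60: 8 bp
  60→64: 4 bp
  64→97: 33 bp
  97→104: 7 bp
  104→113: 9 bp
  113→126: 13 bp
  126→137: 11 bp
  137→153: 16 bp
  153→160: 7 bp
  160→165: 5 bp
  165→180: 15 bp
  180→183: 3 bp
  183→3 (wrap): 190-183+3 = 10 bp

[3,4,5,6,7,7,7,8,9,9,10,11,11,13,15,16,16,33]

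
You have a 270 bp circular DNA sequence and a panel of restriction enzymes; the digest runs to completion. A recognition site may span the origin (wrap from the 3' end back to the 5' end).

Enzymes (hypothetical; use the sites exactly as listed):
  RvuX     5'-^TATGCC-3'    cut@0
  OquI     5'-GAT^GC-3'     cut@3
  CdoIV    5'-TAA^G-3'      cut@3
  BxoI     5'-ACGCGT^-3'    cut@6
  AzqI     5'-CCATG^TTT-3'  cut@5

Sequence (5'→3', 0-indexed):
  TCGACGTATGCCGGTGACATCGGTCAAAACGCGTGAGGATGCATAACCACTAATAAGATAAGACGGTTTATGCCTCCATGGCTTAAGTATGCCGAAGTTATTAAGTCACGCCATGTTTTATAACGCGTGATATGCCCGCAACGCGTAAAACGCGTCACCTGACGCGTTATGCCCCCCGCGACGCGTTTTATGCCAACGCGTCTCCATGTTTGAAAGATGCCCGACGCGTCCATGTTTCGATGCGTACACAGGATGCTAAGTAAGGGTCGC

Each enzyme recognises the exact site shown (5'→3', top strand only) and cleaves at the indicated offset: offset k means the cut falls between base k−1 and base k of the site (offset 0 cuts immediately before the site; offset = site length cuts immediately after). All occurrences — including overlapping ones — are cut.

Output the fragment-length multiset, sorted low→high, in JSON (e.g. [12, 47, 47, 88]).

Per-enzyme occurrences:
  RvuX (TATGCC, off=0): starts [6, 68, 87, 130, 167, 188] → cuts [6, 68, 87, 130, 167, 188]
  OquI (GATGC, off=3): starts [37, 215, 238, 251] → cuts [40, 218, 241, 254]
  CdoIV (TAAG, off=3): starts [53, 58, 83, 101, 256, 260] → cuts [56, 61, 86, 104, 259, 263]
  BxoI (ACGCGT, off=6): starts [28, 122, 140, 149, 161, 180, 195, 223] → cuts [34, 128, 146, 155, 167, 186, 201, 229]
  AzqI (CCATGTTT, off=5): starts [110, 203, 229] → cuts [115, 208, 234]

Pooled cuts: [6, 34, 40, 56, 61, 68, 86, 87, 104, 115, 128, 130, 146, 155, 167, 186, 188, 201, 208, 218, 229, 234, 241, 254, 259, 263]

Fragments:
  6→34: 28 bp
  34→40: 6 bp
  40→56: 16 bp
  56→61: 5 bp
  61→68: 7 bp
  68→86: 18 bp
  86→87: 1 bp
  87→104: 17 bp
  104→115: 11 bp
  115→128: 13 bp
  128→130: 2 bp
  130→146: 16 bp
  146→155: 9 bp
  155→167: 12 bp
  167→186: 19 bp
  186→188: 2 bp
  188→201: 13 bp
  201→208: 7 bp
  208→218: 10 bp
  218→229: 11 bp
  229→234: 5 bp
  234→241: 7 bp
  241→254: 13 bp
  254→259: 5 bp
  259→263: 4 bp
  263→6 (wrap): 270-263+6 = 13 bp

[1,2,2,4,5,5,5,6,7,7,7,9,10,11,11,12,13,13,13,13,16,16,17,18,19,28]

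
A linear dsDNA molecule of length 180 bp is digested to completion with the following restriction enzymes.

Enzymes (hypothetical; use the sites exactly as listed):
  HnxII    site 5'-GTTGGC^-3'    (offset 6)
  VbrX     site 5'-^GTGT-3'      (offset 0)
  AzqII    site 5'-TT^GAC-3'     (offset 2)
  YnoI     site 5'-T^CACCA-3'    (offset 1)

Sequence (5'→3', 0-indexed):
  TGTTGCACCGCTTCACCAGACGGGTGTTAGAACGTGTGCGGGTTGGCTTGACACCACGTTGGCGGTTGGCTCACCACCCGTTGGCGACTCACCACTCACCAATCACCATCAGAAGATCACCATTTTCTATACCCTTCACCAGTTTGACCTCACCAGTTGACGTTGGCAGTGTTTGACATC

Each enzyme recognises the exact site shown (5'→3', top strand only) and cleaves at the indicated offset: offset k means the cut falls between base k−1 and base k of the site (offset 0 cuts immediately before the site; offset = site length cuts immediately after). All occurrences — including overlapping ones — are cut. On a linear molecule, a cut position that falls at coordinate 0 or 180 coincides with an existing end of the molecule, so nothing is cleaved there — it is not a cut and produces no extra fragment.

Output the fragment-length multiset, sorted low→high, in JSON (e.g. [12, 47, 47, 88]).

Per-enzyme occurrences:
  HnxII GTTGGC/6: at [41, 57, 64, 79, 161] ⇒ [47, 63, 70, 85, 167]
  VbrX GTGT/0: at [23, 33, 168] ⇒ [23, 33, 168]
  AzqII TTGAC/2: at [47, 143, 156, 172] ⇒ [49, 145, 158, 174]
  YnoI TCACCA/1: at [12, 70, 88, 95, 102, 116, 135, 149] ⇒ [13, 71, 89, 96, 103, 117, 136, 150]

Pooled cuts: [13, 23, 33, 47, 49, 63, 70, 71, 85, 89, 96, 103, 117, 136, 145, 150, 158, 167, 168, 174]

Fragment lengths:
  [0,13): 13 bp
  [13,23): 10 bp
  [23,33): 10 bp
  [33,47): 14 bp
  [47,49): 2 bp
  [49,63): 14 bp
  [63,70): 7 bp
  [70,71): 1 bp
  [71,85): 14 bp
  [85,89): 4 bp
  [89,96): 7 bp
  [96,103): 7 bp
  [103,117): 14 bp
  [117,136): 19 bp
  [136,145): 9 bp
  [145,150): 5 bp
  [150,158): 8 bp
  [158,167): 9 bp
  [167,168): 1 bp
  [168,174): 6 bp
  [174,180): 6 bp

[1,1,2,4,5,6,6,7,7,7,8,9,9,10,10,13,14,14,14,14,19]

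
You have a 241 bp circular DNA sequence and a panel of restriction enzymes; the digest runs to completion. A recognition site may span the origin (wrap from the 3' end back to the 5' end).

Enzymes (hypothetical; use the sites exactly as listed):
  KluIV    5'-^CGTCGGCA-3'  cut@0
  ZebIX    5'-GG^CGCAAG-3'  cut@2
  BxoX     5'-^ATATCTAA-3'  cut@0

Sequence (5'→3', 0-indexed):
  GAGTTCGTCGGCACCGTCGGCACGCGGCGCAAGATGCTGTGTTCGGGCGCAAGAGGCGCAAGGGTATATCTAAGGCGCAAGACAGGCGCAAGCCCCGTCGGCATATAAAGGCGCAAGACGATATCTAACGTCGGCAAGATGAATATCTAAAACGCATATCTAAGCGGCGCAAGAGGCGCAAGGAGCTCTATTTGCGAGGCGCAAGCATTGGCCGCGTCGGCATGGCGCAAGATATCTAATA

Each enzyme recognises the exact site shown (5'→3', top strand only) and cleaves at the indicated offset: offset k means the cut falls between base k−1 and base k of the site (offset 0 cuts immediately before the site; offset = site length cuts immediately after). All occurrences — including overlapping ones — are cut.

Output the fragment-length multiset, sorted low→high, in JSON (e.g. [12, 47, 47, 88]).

Scan for sites:
  KluIV CGTCGGCA/0: at [5, 14, 95, 128, 214] ⇒ [5, 14, 95, 128, 214]
  ZebIX GGCGCAAG/2: at [25, 45, 54, 73, 84, 109, 165, 174, 197, 223] ⇒ [27, 47, 56, 75, 86, 111, 167, 176, 199, 225]
  BxoX ATATCTAA/0: at [65, 120, 142, 155, 231] ⇒ [65, 120, 142, 155, 231]

Pooled cuts: [5, 14, 27, 47, 56, 65, 75, 86, 95, 111, 120, 128, 142, 155, 167, 176, 199, 214, 225, 231]

Fragments:
  5→14: 9 bp
  14→27: 13 bp
  27→47: 20 bp
  47→56: 9 bp
  56→65: 9 bp
  65→75: 10 bp
  75→86: 11 bp
  86→95: 9 bp
  95→111: 16 bp
  111→120: 9 bp
  120→128: 8 bp
  128→142: 14 bp
  142→155: 13 bp
  155→167: 12 bp
  167→176: 9 bp
  176→199: 23 bp
  199→214: 15 bp
  214→225: 11 bp
  225→231: 6 bp
  231→5 (wrap): 241-231+5 = 15 bp

[6,8,9,9,9,9,9,9,10,11,11,12,13,13,14,15,15,16,20,23]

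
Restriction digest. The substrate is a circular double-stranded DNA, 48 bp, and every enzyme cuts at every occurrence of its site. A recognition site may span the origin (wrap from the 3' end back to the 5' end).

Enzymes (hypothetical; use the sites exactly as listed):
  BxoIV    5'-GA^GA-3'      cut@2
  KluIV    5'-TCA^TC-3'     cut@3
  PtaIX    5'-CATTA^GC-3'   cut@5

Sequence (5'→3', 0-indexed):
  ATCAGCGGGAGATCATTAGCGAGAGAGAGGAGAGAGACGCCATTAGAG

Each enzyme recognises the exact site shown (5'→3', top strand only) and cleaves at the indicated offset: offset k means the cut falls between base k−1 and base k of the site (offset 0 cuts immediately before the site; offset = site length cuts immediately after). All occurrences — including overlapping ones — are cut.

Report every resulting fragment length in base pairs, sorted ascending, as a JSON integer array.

[2,2,2,2,4,5,8,11,12]

Site scan:
  BxoIV (GAGA, off=2): starts [8, 20, 22, 24, 29, 31, 33, 45] → cuts [10, 22, 24, 26, 31, 33, 35, 47]
  KluIV (TCATC, off=3): no sites
  PtaIX (CATTAGC, off=5): starts [13] → cuts [18]

All cut coordinates (distinct, sorted): [10, 18, 22, 24, 26, 31, 33, 35, 47]

Fragment lengths:
  10→18: 8 bp
  18→22: 4 bp
  22→24: 2 bp
  24→26: 2 bp
  26→31: 5 bp
  31→33: 2 bp
  33→35: 2 bp
  35→47: 12 bp
  47→10 (wrap): 48-47+10 = 11 bp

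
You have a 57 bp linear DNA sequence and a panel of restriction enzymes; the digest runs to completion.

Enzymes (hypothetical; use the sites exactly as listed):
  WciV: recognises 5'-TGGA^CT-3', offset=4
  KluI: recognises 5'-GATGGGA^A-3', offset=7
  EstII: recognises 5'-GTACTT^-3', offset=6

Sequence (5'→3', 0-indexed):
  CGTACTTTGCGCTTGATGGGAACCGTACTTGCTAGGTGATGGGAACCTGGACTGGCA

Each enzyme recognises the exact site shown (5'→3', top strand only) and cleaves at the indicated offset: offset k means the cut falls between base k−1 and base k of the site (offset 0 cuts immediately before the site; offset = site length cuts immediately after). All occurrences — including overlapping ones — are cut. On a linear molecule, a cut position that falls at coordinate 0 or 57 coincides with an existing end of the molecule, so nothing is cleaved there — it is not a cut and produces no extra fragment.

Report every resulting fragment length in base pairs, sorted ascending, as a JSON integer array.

[6,7,7,9,14,14]

Site scan:
  WciV (TGGACT, off=4): starts [47] → cuts [51]
  KluI (GATGGGAA, off=7): starts [14, 37] → cuts [21, 44]
  EstII (GTACTT, off=6): starts [1, 24] → cuts [7, 30]

Pooled cuts: [7, 21, 30, 44, 51]

Fragment lengths:
  [0,7): 7 bp
  [7,21): 14 bp
  [21,30): 9 bp
  [30,44): 14 bp
  [44,51): 7 bp
  [51,57): 6 bp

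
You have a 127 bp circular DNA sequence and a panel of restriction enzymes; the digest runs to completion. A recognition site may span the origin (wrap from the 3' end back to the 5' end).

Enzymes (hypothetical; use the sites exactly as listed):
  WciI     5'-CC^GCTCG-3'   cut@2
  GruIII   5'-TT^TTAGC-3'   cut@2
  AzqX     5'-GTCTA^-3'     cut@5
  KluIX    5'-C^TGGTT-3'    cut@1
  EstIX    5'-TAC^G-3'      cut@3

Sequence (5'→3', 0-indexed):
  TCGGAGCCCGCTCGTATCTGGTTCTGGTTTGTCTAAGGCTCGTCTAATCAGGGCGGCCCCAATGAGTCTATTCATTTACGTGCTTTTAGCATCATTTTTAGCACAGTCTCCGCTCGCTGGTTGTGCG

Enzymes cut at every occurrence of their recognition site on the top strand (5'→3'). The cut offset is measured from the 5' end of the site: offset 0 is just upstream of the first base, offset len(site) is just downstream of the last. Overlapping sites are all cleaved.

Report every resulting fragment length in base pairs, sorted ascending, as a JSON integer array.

Scan for sites:
  WciI CCGCTCG/2: at [7, 109] ⇒ [9, 111]
  GruIII TTTTAGC/2: at [83, 95] ⇒ [85, 97]
  AzqX GTCTA/5: at [30, 41, 65] ⇒ [35, 46, 70]
  KluIX CTGGTT/1: at [17, 23, 116] ⇒ [18, 24, 117]
  EstIX TACG/3: at [76] ⇒ [79]

All cut coordinates (distinct, sorted): [9, 18, 24, 35, 46, 70, 79, 85, 97, 111, 117]

Fragments:
  9→18: 9 bp
  18→24: 6 bp
  24→35: 11 bp
  35→46: 11 bp
  46→70: 24 bp
  70→79: 9 bp
  79→85: 6 bp
  85→97: 12 bp
  97→111: 14 bp
  111→117: 6 bp
  117→9 (wrap): 127-117+9 = 19 bp

[6,6,6,9,9,11,11,12,14,19,24]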